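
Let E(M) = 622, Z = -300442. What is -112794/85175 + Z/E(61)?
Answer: -12830152609/26489425 ≈ -484.35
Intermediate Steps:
-112794/85175 + Z/E(61) = -112794/85175 - 300442/622 = -112794*1/85175 - 300442*1/622 = -112794/85175 - 150221/311 = -12830152609/26489425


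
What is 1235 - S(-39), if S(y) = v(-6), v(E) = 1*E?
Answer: 1241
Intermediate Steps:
v(E) = E
S(y) = -6
1235 - S(-39) = 1235 - 1*(-6) = 1235 + 6 = 1241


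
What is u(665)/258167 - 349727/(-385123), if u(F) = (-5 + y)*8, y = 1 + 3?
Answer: 90284889425/99426049541 ≈ 0.90806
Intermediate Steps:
y = 4
u(F) = -8 (u(F) = (-5 + 4)*8 = -1*8 = -8)
u(665)/258167 - 349727/(-385123) = -8/258167 - 349727/(-385123) = -8*1/258167 - 349727*(-1/385123) = -8/258167 + 349727/385123 = 90284889425/99426049541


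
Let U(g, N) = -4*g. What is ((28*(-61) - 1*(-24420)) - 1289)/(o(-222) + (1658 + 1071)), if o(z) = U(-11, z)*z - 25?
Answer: -21423/7064 ≈ -3.0327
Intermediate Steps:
o(z) = -25 + 44*z (o(z) = (-4*(-11))*z - 25 = 44*z - 25 = -25 + 44*z)
((28*(-61) - 1*(-24420)) - 1289)/(o(-222) + (1658 + 1071)) = ((28*(-61) - 1*(-24420)) - 1289)/((-25 + 44*(-222)) + (1658 + 1071)) = ((-1708 + 24420) - 1289)/((-25 - 9768) + 2729) = (22712 - 1289)/(-9793 + 2729) = 21423/(-7064) = 21423*(-1/7064) = -21423/7064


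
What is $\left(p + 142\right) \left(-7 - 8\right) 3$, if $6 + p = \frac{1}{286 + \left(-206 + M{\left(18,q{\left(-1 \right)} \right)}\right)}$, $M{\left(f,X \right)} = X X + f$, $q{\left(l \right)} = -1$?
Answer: $- \frac{67325}{11} \approx -6120.5$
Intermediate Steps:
$M{\left(f,X \right)} = f + X^{2}$ ($M{\left(f,X \right)} = X^{2} + f = f + X^{2}$)
$p = - \frac{593}{99}$ ($p = -6 + \frac{1}{286 - \left(188 - 1\right)} = -6 + \frac{1}{286 + \left(-206 + \left(18 + 1\right)\right)} = -6 + \frac{1}{286 + \left(-206 + 19\right)} = -6 + \frac{1}{286 - 187} = -6 + \frac{1}{99} = - \frac{593}{99} \approx -5.9899$)
$\left(p + 142\right) \left(-7 - 8\right) 3 = \left(- \frac{593}{99} + 142\right) \left(-7 - 8\right) 3 = \frac{13465 \left(\left(-15\right) 3\right)}{99} = \frac{13465}{99} \left(-45\right) = - \frac{67325}{11}$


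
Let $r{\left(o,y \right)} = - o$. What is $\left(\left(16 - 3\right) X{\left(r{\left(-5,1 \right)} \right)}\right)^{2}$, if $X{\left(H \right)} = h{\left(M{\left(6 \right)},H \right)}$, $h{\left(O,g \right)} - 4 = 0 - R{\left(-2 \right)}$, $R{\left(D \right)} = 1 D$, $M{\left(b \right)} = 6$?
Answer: $6084$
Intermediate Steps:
$R{\left(D \right)} = D$
$h{\left(O,g \right)} = 6$ ($h{\left(O,g \right)} = 4 + \left(0 - -2\right) = 4 + \left(0 + 2\right) = 4 + 2 = 6$)
$X{\left(H \right)} = 6$
$\left(\left(16 - 3\right) X{\left(r{\left(-5,1 \right)} \right)}\right)^{2} = \left(\left(16 - 3\right) 6\right)^{2} = \left(13 \cdot 6\right)^{2} = 78^{2} = 6084$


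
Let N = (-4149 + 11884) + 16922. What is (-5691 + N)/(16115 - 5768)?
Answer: 6322/3449 ≈ 1.8330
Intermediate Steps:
N = 24657 (N = 7735 + 16922 = 24657)
(-5691 + N)/(16115 - 5768) = (-5691 + 24657)/(16115 - 5768) = 18966/10347 = 18966*(1/10347) = 6322/3449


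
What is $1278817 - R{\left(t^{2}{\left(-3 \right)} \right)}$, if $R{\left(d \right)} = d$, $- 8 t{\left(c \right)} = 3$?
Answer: $\frac{81844279}{64} \approx 1.2788 \cdot 10^{6}$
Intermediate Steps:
$t{\left(c \right)} = - \frac{3}{8}$ ($t{\left(c \right)} = \left(- \frac{1}{8}\right) 3 = - \frac{3}{8}$)
$1278817 - R{\left(t^{2}{\left(-3 \right)} \right)} = 1278817 - \left(- \frac{3}{8}\right)^{2} = 1278817 - \frac{9}{64} = \frac{81844279}{64}$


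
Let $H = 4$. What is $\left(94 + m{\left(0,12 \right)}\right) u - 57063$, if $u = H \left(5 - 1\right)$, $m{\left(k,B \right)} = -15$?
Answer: $-55799$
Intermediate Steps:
$u = 16$ ($u = 4 \left(5 - 1\right) = 4 \cdot 4 = 16$)
$\left(94 + m{\left(0,12 \right)}\right) u - 57063 = \left(94 - 15\right) 16 - 57063 = 79 \cdot 16 - 57063 = 1264 - 57063 = -55799$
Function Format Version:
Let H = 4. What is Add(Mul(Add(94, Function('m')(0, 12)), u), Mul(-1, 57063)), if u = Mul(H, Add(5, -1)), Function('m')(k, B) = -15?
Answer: -55799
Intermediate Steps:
u = 16 (u = Mul(4, Add(5, -1)) = Mul(4, 4) = 16)
Add(Mul(Add(94, Function('m')(0, 12)), u), Mul(-1, 57063)) = Add(Mul(Add(94, -15), 16), Mul(-1, 57063)) = Add(Mul(79, 16), -57063) = Add(1264, -57063) = -55799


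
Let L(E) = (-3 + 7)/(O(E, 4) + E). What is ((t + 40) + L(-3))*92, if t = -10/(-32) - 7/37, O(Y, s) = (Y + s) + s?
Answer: 573551/148 ≈ 3875.3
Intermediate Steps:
O(Y, s) = Y + 2*s
t = 73/592 (t = -10*(-1/32) - 7*1/37 = 5/16 - 7/37 = 73/592 ≈ 0.12331)
L(E) = 4/(8 + 2*E) (L(E) = (-3 + 7)/((E + 2*4) + E) = 4/((E + 8) + E) = 4/((8 + E) + E) = 4/(8 + 2*E))
((t + 40) + L(-3))*92 = ((73/592 + 40) + 2/(4 - 3))*92 = (23753/592 + 2/1)*92 = (23753/592 + 2*1)*92 = (23753/592 + 2)*92 = (24937/592)*92 = 573551/148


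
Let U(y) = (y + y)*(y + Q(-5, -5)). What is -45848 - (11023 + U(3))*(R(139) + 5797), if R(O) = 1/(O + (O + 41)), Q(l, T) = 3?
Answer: -20465414908/319 ≈ -6.4155e+7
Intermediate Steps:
R(O) = 1/(41 + 2*O) (R(O) = 1/(O + (41 + O)) = 1/(41 + 2*O))
U(y) = 2*y*(3 + y) (U(y) = (y + y)*(y + 3) = (2*y)*(3 + y) = 2*y*(3 + y))
-45848 - (11023 + U(3))*(R(139) + 5797) = -45848 - (11023 + 2*3*(3 + 3))*(1/(41 + 2*139) + 5797) = -45848 - (11023 + 2*3*6)*(1/(41 + 278) + 5797) = -45848 - (11023 + 36)*(1/319 + 5797) = -45848 - 11059*(1/319 + 5797) = -45848 - 11059*1849244/319 = -45848 - 1*20450789396/319 = -45848 - 20450789396/319 = -20465414908/319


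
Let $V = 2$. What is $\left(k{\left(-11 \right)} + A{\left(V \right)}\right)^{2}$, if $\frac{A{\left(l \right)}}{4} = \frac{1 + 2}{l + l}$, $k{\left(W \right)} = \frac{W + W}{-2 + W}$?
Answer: $\frac{3721}{169} \approx 22.018$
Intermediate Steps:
$k{\left(W \right)} = \frac{2 W}{-2 + W}$
$A{\left(l \right)} = \frac{6}{l}$ ($A{\left(l \right)} = 4 \frac{1 + 2}{l + l} = 4 \frac{3}{2 l} = \frac{6}{l}$)
$\left(k{\left(-11 \right)} + A{\left(V \right)}\right)^{2} = \left(2 \left(-11\right) \frac{1}{-2 - 11} + \frac{6}{2}\right)^{2} = \left(2 \left(-11\right) \frac{1}{-13} + 6 \cdot \frac{1}{2}\right)^{2} = \left(2 \left(-11\right) \left(- \frac{1}{13}\right) + 3\right)^{2} = \left(\frac{22}{13} + 3\right)^{2} = \left(\frac{61}{13}\right)^{2} = \frac{3721}{169}$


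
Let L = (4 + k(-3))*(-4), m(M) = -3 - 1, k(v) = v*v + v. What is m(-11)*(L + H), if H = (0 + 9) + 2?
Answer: 116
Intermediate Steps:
k(v) = v + v² (k(v) = v² + v = v + v²)
m(M) = -4
L = -40 (L = (4 - 3*(1 - 3))*(-4) = (4 - 3*(-2))*(-4) = (4 + 6)*(-4) = 10*(-4) = -40)
H = 11 (H = 9 + 2 = 11)
m(-11)*(L + H) = -4*(-40 + 11) = -4*(-29) = 116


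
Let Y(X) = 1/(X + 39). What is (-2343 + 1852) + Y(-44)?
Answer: -2456/5 ≈ -491.20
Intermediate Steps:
Y(X) = 1/(39 + X)
(-2343 + 1852) + Y(-44) = (-2343 + 1852) + 1/(39 - 44) = -491 + 1/(-5) = -491 - ⅕ = -2456/5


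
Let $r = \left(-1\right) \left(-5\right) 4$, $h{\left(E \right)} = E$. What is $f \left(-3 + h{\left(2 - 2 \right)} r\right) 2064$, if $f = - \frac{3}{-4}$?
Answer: $-4644$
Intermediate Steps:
$r = 20$ ($r = 5 \cdot 4 = 20$)
$f = \frac{3}{4}$ ($f = \left(-3\right) \left(- \frac{1}{4}\right) = \frac{3}{4} \approx 0.75$)
$f \left(-3 + h{\left(2 - 2 \right)} r\right) 2064 = \frac{3 \left(-3 + \left(2 - 2\right) 20\right)}{4} \cdot 2064 = \frac{3 \left(-3 + 0 \cdot 20\right)}{4} \cdot 2064 = \frac{3 \left(-3 + 0\right)}{4} \cdot 2064 = \frac{3}{4} \left(-3\right) 2064 = \left(- \frac{9}{4}\right) 2064 = -4644$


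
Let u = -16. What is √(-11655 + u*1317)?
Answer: I*√32727 ≈ 180.91*I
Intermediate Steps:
√(-11655 + u*1317) = √(-11655 - 16*1317) = √(-11655 - 21072) = √(-32727) = I*√32727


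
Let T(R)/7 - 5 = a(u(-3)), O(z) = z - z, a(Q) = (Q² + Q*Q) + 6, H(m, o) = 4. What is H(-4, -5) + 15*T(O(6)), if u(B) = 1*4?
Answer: 4519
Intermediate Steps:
u(B) = 4
a(Q) = 6 + 2*Q² (a(Q) = (Q² + Q²) + 6 = 2*Q² + 6 = 6 + 2*Q²)
O(z) = 0
T(R) = 301 (T(R) = 35 + 7*(6 + 2*4²) = 35 + 7*(6 + 2*16) = 35 + 7*(6 + 32) = 35 + 7*38 = 35 + 266 = 301)
H(-4, -5) + 15*T(O(6)) = 4 + 15*301 = 4 + 4515 = 4519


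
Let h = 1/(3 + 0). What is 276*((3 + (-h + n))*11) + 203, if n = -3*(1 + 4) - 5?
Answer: -52421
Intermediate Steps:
h = ⅓ (h = 1/3 = ⅓ ≈ 0.33333)
n = -20 (n = -3*5 - 5 = -15 - 5 = -20)
276*((3 + (-h + n))*11) + 203 = 276*((3 + (-1*⅓ - 20))*11) + 203 = 276*((3 + (-⅓ - 20))*11) + 203 = 276*((3 - 61/3)*11) + 203 = 276*(-52/3*11) + 203 = 276*(-572/3) + 203 = -52624 + 203 = -52421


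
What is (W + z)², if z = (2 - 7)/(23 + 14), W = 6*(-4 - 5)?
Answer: 4012009/1369 ≈ 2930.6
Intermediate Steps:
W = -54 (W = 6*(-9) = -54)
z = -5/37 ≈ -0.13514
(W + z)² = (-54 - 5/37)² = (-2003/37)² = 4012009/1369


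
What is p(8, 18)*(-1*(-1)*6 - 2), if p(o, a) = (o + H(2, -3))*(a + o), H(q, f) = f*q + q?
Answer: 416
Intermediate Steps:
H(q, f) = q + f*q
p(o, a) = (-4 + o)*(a + o) (p(o, a) = (o + 2*(1 - 3))*(a + o) = (o + 2*(-2))*(a + o) = (o - 4)*(a + o) = (-4 + o)*(a + o))
p(8, 18)*(-1*(-1)*6 - 2) = (8**2 - 4*18 - 4*8 + 18*8)*(-1*(-1)*6 - 2) = (64 - 72 - 32 + 144)*(1*6 - 2) = 104*(6 - 2) = 104*4 = 416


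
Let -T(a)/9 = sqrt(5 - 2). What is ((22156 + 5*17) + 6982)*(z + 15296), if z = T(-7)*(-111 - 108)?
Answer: 446995008 + 57598533*sqrt(3) ≈ 5.4676e+8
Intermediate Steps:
T(a) = -9*sqrt(3) (T(a) = -9*sqrt(5 - 2) = -9*sqrt(3))
z = 1971*sqrt(3) (z = (-9*sqrt(3))*(-111 - 108) = -9*sqrt(3)*(-219) = 1971*sqrt(3) ≈ 3413.9)
((22156 + 5*17) + 6982)*(z + 15296) = ((22156 + 5*17) + 6982)*(1971*sqrt(3) + 15296) = ((22156 + 85) + 6982)*(15296 + 1971*sqrt(3)) = (22241 + 6982)*(15296 + 1971*sqrt(3)) = 29223*(15296 + 1971*sqrt(3)) = 446995008 + 57598533*sqrt(3)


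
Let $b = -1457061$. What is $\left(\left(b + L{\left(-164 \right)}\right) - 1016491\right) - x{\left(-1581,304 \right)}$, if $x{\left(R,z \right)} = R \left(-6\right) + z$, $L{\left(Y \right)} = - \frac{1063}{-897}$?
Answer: $- \frac{2227556711}{897} \approx -2.4833 \cdot 10^{6}$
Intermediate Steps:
$L{\left(Y \right)} = \frac{1063}{897}$ ($L{\left(Y \right)} = \left(-1063\right) \left(- \frac{1}{897}\right) = \frac{1063}{897}$)
$x{\left(R,z \right)} = z - 6 R$ ($x{\left(R,z \right)} = - 6 R + z = z - 6 R$)
$\left(\left(b + L{\left(-164 \right)}\right) - 1016491\right) - x{\left(-1581,304 \right)} = \left(\left(-1457061 + \frac{1063}{897}\right) - 1016491\right) - \left(304 - -9486\right) = \left(- \frac{1306982654}{897} - 1016491\right) - \left(304 + 9486\right) = - \frac{2218775081}{897} - 9790 = - \frac{2227556711}{897}$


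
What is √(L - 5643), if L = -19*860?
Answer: I*√21983 ≈ 148.27*I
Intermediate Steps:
L = -16340
√(L - 5643) = √(-16340 - 5643) = √(-21983) = I*√21983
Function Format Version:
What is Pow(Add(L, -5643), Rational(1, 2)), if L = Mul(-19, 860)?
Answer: Mul(I, Pow(21983, Rational(1, 2))) ≈ Mul(148.27, I)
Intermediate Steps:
L = -16340
Pow(Add(L, -5643), Rational(1, 2)) = Pow(Add(-16340, -5643), Rational(1, 2)) = Pow(-21983, Rational(1, 2)) = Mul(I, Pow(21983, Rational(1, 2)))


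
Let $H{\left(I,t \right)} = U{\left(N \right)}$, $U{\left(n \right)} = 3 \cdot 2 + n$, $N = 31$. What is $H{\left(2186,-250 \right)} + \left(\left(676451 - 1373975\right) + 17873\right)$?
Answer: $-679614$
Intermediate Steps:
$U{\left(n \right)} = 6 + n$
$H{\left(I,t \right)} = 37$ ($H{\left(I,t \right)} = 6 + 31 = 37$)
$H{\left(2186,-250 \right)} + \left(\left(676451 - 1373975\right) + 17873\right) = 37 + \left(\left(676451 - 1373975\right) + 17873\right) = 37 + \left(-697524 + 17873\right) = 37 - 679651 = -679614$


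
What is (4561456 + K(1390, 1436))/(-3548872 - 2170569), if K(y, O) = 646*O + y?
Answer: -5490502/5719441 ≈ -0.95997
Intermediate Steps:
K(y, O) = y + 646*O
(4561456 + K(1390, 1436))/(-3548872 - 2170569) = (4561456 + (1390 + 646*1436))/(-3548872 - 2170569) = (4561456 + (1390 + 927656))/(-5719441) = (4561456 + 929046)*(-1/5719441) = 5490502*(-1/5719441) = -5490502/5719441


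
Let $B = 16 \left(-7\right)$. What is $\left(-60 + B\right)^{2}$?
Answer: $29584$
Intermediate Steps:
$B = -112$
$\left(-60 + B\right)^{2} = \left(-60 - 112\right)^{2} = \left(-172\right)^{2} = 29584$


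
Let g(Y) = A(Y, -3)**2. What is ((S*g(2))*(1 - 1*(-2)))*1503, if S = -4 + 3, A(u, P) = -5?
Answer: -112725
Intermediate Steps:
S = -1
g(Y) = 25 (g(Y) = (-5)**2 = 25)
((S*g(2))*(1 - 1*(-2)))*1503 = ((-1*25)*(1 - 1*(-2)))*1503 = -25*(1 + 2)*1503 = -25*3*1503 = -75*1503 = -112725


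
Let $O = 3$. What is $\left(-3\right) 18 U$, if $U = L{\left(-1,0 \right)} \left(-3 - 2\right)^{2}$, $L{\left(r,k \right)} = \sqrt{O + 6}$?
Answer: $-4050$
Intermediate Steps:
$L{\left(r,k \right)} = 3$ ($L{\left(r,k \right)} = \sqrt{3 + 6} = \sqrt{9} = 3$)
$U = 75$ ($U = 3 \left(-3 - 2\right)^{2} = 3 \left(-5\right)^{2} = 3 \cdot 25 = 75$)
$\left(-3\right) 18 U = \left(-3\right) 18 \cdot 75 = \left(-54\right) 75 = -4050$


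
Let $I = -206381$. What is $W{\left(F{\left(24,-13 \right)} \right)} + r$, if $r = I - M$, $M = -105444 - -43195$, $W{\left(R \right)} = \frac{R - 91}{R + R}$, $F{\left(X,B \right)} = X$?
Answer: $- \frac{6918403}{48} \approx -1.4413 \cdot 10^{5}$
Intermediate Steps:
$W{\left(R \right)} = \frac{-91 + R}{2 R}$
$M = -62249$ ($M = -105444 + 43195 = -62249$)
$r = -144132$ ($r = -206381 - -62249 = -206381 + 62249 = -144132$)
$W{\left(F{\left(24,-13 \right)} \right)} + r = \frac{-91 + 24}{2 \cdot 24} - 144132 = \frac{1}{2} \cdot \frac{1}{24} \left(-67\right) - 144132 = - \frac{67}{48} - 144132 = - \frac{6918403}{48}$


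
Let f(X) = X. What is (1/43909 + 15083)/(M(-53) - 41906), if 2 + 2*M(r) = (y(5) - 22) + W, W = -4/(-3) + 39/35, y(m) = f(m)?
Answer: -69539342040/193243465091 ≈ -0.35985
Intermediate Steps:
y(m) = m
W = 257/105 (W = -4*(-1/3) + 39*(1/35) = 4/3 + 39/35 = 257/105 ≈ 2.4476)
M(r) = -869/105 (M(r) = -1 + ((5 - 22) + 257/105)/2 = -1 + (-17 + 257/105)/2 = -1 + (1/2)*(-1528/105) = -1 - 764/105 = -869/105)
(1/43909 + 15083)/(M(-53) - 41906) = (1/43909 + 15083)/(-869/105 - 41906) = (1/43909 + 15083)/(-4400999/105) = (662279448/43909)*(-105/4400999) = -69539342040/193243465091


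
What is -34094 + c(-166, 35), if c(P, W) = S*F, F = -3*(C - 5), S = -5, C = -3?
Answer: -34214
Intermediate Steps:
F = 24 (F = -3*(-3 - 5) = -3*(-8) = 24)
c(P, W) = -120 (c(P, W) = -5*24 = -120)
-34094 + c(-166, 35) = -34094 - 120 = -34214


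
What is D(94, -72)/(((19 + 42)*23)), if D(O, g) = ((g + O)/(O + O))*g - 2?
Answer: -490/65941 ≈ -0.0074309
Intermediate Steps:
D(O, g) = -2 + g*(O + g)/(2*O) (D(O, g) = ((O + g)/((2*O)))*g - 2 = ((O + g)*(1/(2*O)))*g - 2 = ((O + g)/(2*O))*g - 2 = g*(O + g)/(2*O) - 2 = -2 + g*(O + g)/(2*O))
D(94, -72)/(((19 + 42)*23)) = ((½)*((-72)² + 94*(-4 - 72))/94)/(((19 + 42)*23)) = ((½)*(1/94)*(5184 + 94*(-76)))/((61*23)) = ((½)*(1/94)*(5184 - 7144))/1403 = ((½)*(1/94)*(-1960))*(1/1403) = -490/47*1/1403 = -490/65941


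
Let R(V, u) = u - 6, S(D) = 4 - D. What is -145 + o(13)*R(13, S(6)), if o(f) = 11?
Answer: -233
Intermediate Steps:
R(V, u) = -6 + u
-145 + o(13)*R(13, S(6)) = -145 + 11*(-6 + (4 - 1*6)) = -145 + 11*(-6 + (4 - 6)) = -145 + 11*(-6 - 2) = -145 + 11*(-8) = -145 - 88 = -233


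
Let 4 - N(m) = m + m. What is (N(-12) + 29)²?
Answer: 3249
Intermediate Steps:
N(m) = 4 - 2*m (N(m) = 4 - (m + m) = 4 - 2*m)
(N(-12) + 29)² = ((4 - 2*(-12)) + 29)² = ((4 + 24) + 29)² = (28 + 29)² = 57² = 3249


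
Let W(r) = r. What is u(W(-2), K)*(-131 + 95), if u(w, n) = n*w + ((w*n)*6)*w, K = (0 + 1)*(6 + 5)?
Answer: -8712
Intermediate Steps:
K = 11 (K = 1*11 = 11)
u(w, n) = n*w + 6*n*w² (u(w, n) = n*w + ((n*w)*6)*w = n*w + (6*n*w)*w = n*w + 6*n*w²)
u(W(-2), K)*(-131 + 95) = (11*(-2)*(1 + 6*(-2)))*(-131 + 95) = (11*(-2)*(1 - 12))*(-36) = (11*(-2)*(-11))*(-36) = 242*(-36) = -8712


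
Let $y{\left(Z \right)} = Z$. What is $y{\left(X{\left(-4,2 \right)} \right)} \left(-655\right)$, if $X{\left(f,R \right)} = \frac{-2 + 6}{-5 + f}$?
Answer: $\frac{2620}{9} \approx 291.11$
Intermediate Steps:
$X{\left(f,R \right)} = \frac{4}{-5 + f}$
$y{\left(X{\left(-4,2 \right)} \right)} \left(-655\right) = \frac{4}{-5 - 4} \left(-655\right) = \frac{4}{-9} \left(-655\right) = 4 \left(- \frac{1}{9}\right) \left(-655\right) = \left(- \frac{4}{9}\right) \left(-655\right) = \frac{2620}{9}$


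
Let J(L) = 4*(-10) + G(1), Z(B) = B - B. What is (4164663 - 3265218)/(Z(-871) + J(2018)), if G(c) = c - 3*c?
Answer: -299815/14 ≈ -21415.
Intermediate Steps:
G(c) = -2*c
Z(B) = 0
J(L) = -42 (J(L) = 4*(-10) - 2*1 = -40 - 2 = -42)
(4164663 - 3265218)/(Z(-871) + J(2018)) = (4164663 - 3265218)/(0 - 42) = 899445/(-42) = 899445*(-1/42) = -299815/14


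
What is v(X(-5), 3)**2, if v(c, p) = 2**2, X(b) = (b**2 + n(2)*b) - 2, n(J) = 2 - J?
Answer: 16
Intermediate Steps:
X(b) = -2 + b**2 (X(b) = (b**2 + (2 - 1*2)*b) - 2 = (b**2 + (2 - 2)*b) - 2 = (b**2 + 0*b) - 2 = (b**2 + 0) - 2 = b**2 - 2 = -2 + b**2)
v(c, p) = 4
v(X(-5), 3)**2 = 4**2 = 16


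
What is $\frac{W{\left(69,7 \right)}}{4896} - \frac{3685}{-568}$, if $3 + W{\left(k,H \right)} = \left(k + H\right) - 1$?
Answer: $\frac{62787}{9656} \approx 6.5024$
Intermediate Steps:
$W{\left(k,H \right)} = -4 + H + k$ ($W{\left(k,H \right)} = -3 - \left(1 - H - k\right) = -3 + \left(-1 + H + k\right) = -4 + H + k$)
$\frac{W{\left(69,7 \right)}}{4896} - \frac{3685}{-568} = \frac{-4 + 7 + 69}{4896} - \frac{3685}{-568} = 72 \cdot \frac{1}{4896} - - \frac{3685}{568} = \frac{1}{68} + \frac{3685}{568} = \frac{62787}{9656}$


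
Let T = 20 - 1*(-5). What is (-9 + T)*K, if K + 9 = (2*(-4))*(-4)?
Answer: 368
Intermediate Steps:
T = 25 (T = 20 + 5 = 25)
K = 23 (K = -9 + (2*(-4))*(-4) = -9 - 8*(-4) = -9 + 32 = 23)
(-9 + T)*K = (-9 + 25)*23 = 16*23 = 368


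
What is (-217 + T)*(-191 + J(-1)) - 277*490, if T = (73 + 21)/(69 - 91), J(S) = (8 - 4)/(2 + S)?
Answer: -94352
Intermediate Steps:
J(S) = 4/(2 + S)
T = -47/11 (T = 94/(-22) = 94*(-1/22) = -47/11 ≈ -4.2727)
(-217 + T)*(-191 + J(-1)) - 277*490 = (-217 - 47/11)*(-191 + 4/(2 - 1)) - 277*490 = -2434*(-191 + 4/1)/11 - 135730 = -2434*(-191 + 4*1)/11 - 135730 = -2434*(-191 + 4)/11 - 135730 = -2434/11*(-187) - 135730 = 41378 - 135730 = -94352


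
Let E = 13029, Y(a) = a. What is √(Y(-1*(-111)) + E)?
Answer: 6*√365 ≈ 114.63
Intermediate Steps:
√(Y(-1*(-111)) + E) = √(-1*(-111) + 13029) = √(111 + 13029) = √13140 = 6*√365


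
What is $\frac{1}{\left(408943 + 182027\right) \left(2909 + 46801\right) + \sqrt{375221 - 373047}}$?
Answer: $\frac{14688559350}{431507551556944843913} - \frac{\sqrt{2174}}{863015103113889687826} \approx 3.404 \cdot 10^{-11}$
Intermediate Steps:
$\frac{1}{\left(408943 + 182027\right) \left(2909 + 46801\right) + \sqrt{375221 - 373047}} = \frac{1}{590970 \cdot 49710 + \sqrt{2174}} = \frac{1}{29377118700 + \sqrt{2174}}$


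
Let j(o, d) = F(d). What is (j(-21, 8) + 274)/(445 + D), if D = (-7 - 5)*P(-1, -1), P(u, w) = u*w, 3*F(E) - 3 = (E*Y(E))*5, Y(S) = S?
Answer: 1145/1299 ≈ 0.88145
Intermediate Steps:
F(E) = 1 + 5*E²/3 (F(E) = 1 + ((E*E)*5)/3 = 1 + (E²*5)/3 = 1 + (5*E²)/3 = 1 + 5*E²/3)
j(o, d) = 1 + 5*d²/3
D = -12 (D = (-7 - 5)*(-1*(-1)) = -12*1 = -12)
(j(-21, 8) + 274)/(445 + D) = ((1 + (5/3)*8²) + 274)/(445 - 12) = ((1 + (5/3)*64) + 274)/433 = ((1 + 320/3) + 274)*(1/433) = (323/3 + 274)*(1/433) = (1145/3)*(1/433) = 1145/1299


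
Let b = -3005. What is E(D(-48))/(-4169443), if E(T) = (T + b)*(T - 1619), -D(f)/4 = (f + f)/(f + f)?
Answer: -4883607/4169443 ≈ -1.1713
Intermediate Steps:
D(f) = -4 (D(f) = -4*(f + f)/(f + f) = -4*2*f/(2*f) = -4*2*f*1/(2*f) = -4*1 = -4)
E(T) = (-3005 + T)*(-1619 + T) (E(T) = (T - 3005)*(T - 1619) = (-3005 + T)*(-1619 + T))
E(D(-48))/(-4169443) = (4865095 + (-4)**2 - 4624*(-4))/(-4169443) = (4865095 + 16 + 18496)*(-1/4169443) = 4883607*(-1/4169443) = -4883607/4169443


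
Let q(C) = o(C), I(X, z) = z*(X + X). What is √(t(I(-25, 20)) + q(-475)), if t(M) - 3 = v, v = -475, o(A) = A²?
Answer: 3*√25017 ≈ 474.50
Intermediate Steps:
I(X, z) = 2*X*z (I(X, z) = z*(2*X) = 2*X*z)
t(M) = -472 (t(M) = 3 - 475 = -472)
q(C) = C²
√(t(I(-25, 20)) + q(-475)) = √(-472 + (-475)²) = √(-472 + 225625) = √225153 = 3*√25017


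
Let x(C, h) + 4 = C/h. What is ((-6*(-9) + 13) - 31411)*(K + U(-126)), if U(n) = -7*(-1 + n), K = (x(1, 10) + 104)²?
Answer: -8548300236/25 ≈ -3.4193e+8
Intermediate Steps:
x(C, h) = -4 + C/h
K = 1002001/100 (K = ((-4 + 1/10) + 104)² = ((-4 + 1*(⅒)) + 104)² = ((-4 + ⅒) + 104)² = (-39/10 + 104)² = (1001/10)² = 1002001/100 ≈ 10020.)
U(n) = 7 - 7*n
((-6*(-9) + 13) - 31411)*(K + U(-126)) = ((-6*(-9) + 13) - 31411)*(1002001/100 + (7 - 7*(-126))) = ((54 + 13) - 31411)*(1002001/100 + (7 + 882)) = (67 - 31411)*(1002001/100 + 889) = -31344*1090901/100 = -8548300236/25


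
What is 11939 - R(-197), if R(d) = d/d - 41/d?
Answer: 2351745/197 ≈ 11938.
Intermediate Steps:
R(d) = 1 - 41/d
11939 - R(-197) = 11939 - (-41 - 197)/(-197) = 11939 - (-1)*(-238)/197 = 11939 - 1*238/197 = 11939 - 238/197 = 2351745/197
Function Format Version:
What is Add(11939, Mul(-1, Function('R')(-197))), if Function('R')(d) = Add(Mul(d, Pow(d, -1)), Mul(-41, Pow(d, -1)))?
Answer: Rational(2351745, 197) ≈ 11938.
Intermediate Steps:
Function('R')(d) = Add(1, Mul(-41, Pow(d, -1)))
Add(11939, Mul(-1, Function('R')(-197))) = Add(11939, Mul(-1, Mul(Pow(-197, -1), Add(-41, -197)))) = Add(11939, Mul(-1, Mul(Rational(-1, 197), -238))) = Add(11939, Mul(-1, Rational(238, 197))) = Add(11939, Rational(-238, 197)) = Rational(2351745, 197)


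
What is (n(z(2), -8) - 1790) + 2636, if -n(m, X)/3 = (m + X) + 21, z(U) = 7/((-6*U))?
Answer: 3235/4 ≈ 808.75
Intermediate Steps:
z(U) = -7/(6*U) (z(U) = 7*(-1/(6*U)) = -7/(6*U))
n(m, X) = -63 - 3*X - 3*m (n(m, X) = -3*((m + X) + 21) = -3*((X + m) + 21) = -3*(21 + X + m) = -63 - 3*X - 3*m)
(n(z(2), -8) - 1790) + 2636 = ((-63 - 3*(-8) - (-7)/(2*2)) - 1790) + 2636 = ((-63 + 24 - (-7)/(2*2)) - 1790) + 2636 = ((-63 + 24 - 3*(-7/12)) - 1790) + 2636 = ((-63 + 24 + 7/4) - 1790) + 2636 = (-149/4 - 1790) + 2636 = -7309/4 + 2636 = 3235/4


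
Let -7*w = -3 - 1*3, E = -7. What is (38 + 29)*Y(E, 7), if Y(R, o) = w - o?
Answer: -2881/7 ≈ -411.57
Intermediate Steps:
w = 6/7 (w = -(-3 - 1*3)/7 = -(-3 - 3)/7 = -⅐*(-6) = 6/7 ≈ 0.85714)
Y(R, o) = 6/7 - o
(38 + 29)*Y(E, 7) = (38 + 29)*(6/7 - 1*7) = 67*(6/7 - 7) = 67*(-43/7) = -2881/7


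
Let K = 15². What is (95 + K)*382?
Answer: 122240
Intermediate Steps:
K = 225
(95 + K)*382 = (95 + 225)*382 = 320*382 = 122240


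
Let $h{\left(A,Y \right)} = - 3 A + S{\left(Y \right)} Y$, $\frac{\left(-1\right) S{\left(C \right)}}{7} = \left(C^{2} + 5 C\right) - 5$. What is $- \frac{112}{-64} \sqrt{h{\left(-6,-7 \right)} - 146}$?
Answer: $\frac{7 \sqrt{313}}{4} \approx 30.961$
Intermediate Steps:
$S{\left(C \right)} = 35 - 35 C - 7 C^{2}$ ($S{\left(C \right)} = - 7 \left(\left(C^{2} + 5 C\right) - 5\right) = - 7 \left(-5 + C^{2} + 5 C\right) = 35 - 35 C - 7 C^{2}$)
$h{\left(A,Y \right)} = - 3 A + Y \left(35 - 35 Y - 7 Y^{2}\right)$ ($h{\left(A,Y \right)} = - 3 A + \left(35 - 35 Y - 7 Y^{2}\right) Y = - 3 A + Y \left(35 - 35 Y - 7 Y^{2}\right)$)
$- \frac{112}{-64} \sqrt{h{\left(-6,-7 \right)} - 146} = - \frac{112}{-64} \sqrt{\left(\left(-3\right) \left(-6\right) - - 49 \left(-5 + \left(-7\right)^{2} + 5 \left(-7\right)\right)\right) - 146} = \left(-112\right) \left(- \frac{1}{64}\right) \sqrt{\left(18 - - 49 \left(-5 + 49 - 35\right)\right) - 146} = \frac{7 \sqrt{\left(18 - \left(-49\right) 9\right) - 146}}{4} = \frac{7 \sqrt{\left(18 + 441\right) - 146}}{4} = \frac{7 \sqrt{459 - 146}}{4} = \frac{7 \sqrt{313}}{4}$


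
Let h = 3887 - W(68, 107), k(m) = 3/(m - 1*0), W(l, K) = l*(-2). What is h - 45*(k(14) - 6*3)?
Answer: 67527/14 ≈ 4823.4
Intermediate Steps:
W(l, K) = -2*l
k(m) = 3/m (k(m) = 3/(m + 0) = 3/m)
h = 4023 (h = 3887 - (-2)*68 = 3887 - 1*(-136) = 3887 + 136 = 4023)
h - 45*(k(14) - 6*3) = 4023 - 45*(3/14 - 6*3) = 4023 - 45*(3*(1/14) - 18) = 4023 - 45*(3/14 - 1*18) = 4023 - 45*(3/14 - 18) = 4023 - 45*(-249)/14 = 4023 - 1*(-11205/14) = 4023 + 11205/14 = 67527/14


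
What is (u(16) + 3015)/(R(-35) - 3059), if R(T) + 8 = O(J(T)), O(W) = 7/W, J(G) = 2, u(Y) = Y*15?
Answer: -6510/6127 ≈ -1.0625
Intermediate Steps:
u(Y) = 15*Y
R(T) = -9/2 (R(T) = -8 + 7/2 = -9/2)
(u(16) + 3015)/(R(-35) - 3059) = (15*16 + 3015)/(-9/2 - 3059) = (240 + 3015)/(-6127/2) = 3255*(-2/6127) = -6510/6127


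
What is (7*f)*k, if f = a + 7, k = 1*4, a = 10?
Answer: 476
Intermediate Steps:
k = 4
f = 17 (f = 10 + 7 = 17)
(7*f)*k = (7*17)*4 = 119*4 = 476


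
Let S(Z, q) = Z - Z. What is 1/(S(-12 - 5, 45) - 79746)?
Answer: -1/79746 ≈ -1.2540e-5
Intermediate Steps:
S(Z, q) = 0
1/(S(-12 - 5, 45) - 79746) = 1/(0 - 79746) = 1/(-79746) = -1/79746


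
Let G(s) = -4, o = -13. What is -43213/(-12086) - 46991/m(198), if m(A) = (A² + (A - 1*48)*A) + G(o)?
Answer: 1204721237/416362700 ≈ 2.8934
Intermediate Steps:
m(A) = -4 + A² + A*(-48 + A) (m(A) = (A² + (A - 1*48)*A) - 4 = (A² + (A - 48)*A) - 4 = (A² + (-48 + A)*A) - 4 = (A² + A*(-48 + A)) - 4 = -4 + A² + A*(-48 + A))
-43213/(-12086) - 46991/m(198) = -43213/(-12086) - 46991/(-4 - 48*198 + 2*198²) = -43213*(-1/12086) - 46991/(-4 - 9504 + 2*39204) = 43213/12086 - 46991/(-4 - 9504 + 78408) = 43213/12086 - 46991/68900 = 1204721237/416362700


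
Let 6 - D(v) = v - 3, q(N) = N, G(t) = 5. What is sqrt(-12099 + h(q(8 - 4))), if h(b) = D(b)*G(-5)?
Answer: I*sqrt(12074) ≈ 109.88*I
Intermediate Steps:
D(v) = 9 - v (D(v) = 6 - (v - 3) = 6 - (-3 + v) = 6 + (3 - v) = 9 - v)
h(b) = 45 - 5*b (h(b) = (9 - b)*5 = 45 - 5*b)
sqrt(-12099 + h(q(8 - 4))) = sqrt(-12099 + (45 - 5*(8 - 4))) = sqrt(-12099 + (45 - 5*4)) = sqrt(-12099 + (45 - 20)) = sqrt(-12099 + 25) = sqrt(-12074) = I*sqrt(12074)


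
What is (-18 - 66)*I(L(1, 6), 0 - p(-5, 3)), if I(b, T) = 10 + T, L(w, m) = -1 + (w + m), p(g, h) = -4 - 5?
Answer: -1596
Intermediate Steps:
p(g, h) = -9
L(w, m) = -1 + m + w (L(w, m) = -1 + (m + w) = -1 + m + w)
(-18 - 66)*I(L(1, 6), 0 - p(-5, 3)) = (-18 - 66)*(10 + (0 - 1*(-9))) = -84*(10 + (0 + 9)) = -84*(10 + 9) = -84*19 = -1596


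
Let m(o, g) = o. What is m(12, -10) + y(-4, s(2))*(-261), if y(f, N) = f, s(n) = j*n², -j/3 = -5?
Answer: 1056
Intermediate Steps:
j = 15 (j = -3*(-5) = 15)
s(n) = 15*n²
m(12, -10) + y(-4, s(2))*(-261) = 12 - 4*(-261) = 12 + 1044 = 1056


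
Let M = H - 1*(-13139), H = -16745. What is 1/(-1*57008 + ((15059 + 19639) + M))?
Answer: -1/25916 ≈ -3.8586e-5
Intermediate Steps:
M = -3606 (M = -16745 - 1*(-13139) = -16745 + 13139 = -3606)
1/(-1*57008 + ((15059 + 19639) + M)) = 1/(-1*57008 + ((15059 + 19639) - 3606)) = 1/(-57008 + (34698 - 3606)) = 1/(-57008 + 31092) = 1/(-25916) = -1/25916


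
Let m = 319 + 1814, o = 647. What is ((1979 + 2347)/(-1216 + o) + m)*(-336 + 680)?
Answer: 416016744/569 ≈ 7.3114e+5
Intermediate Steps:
m = 2133
((1979 + 2347)/(-1216 + o) + m)*(-336 + 680) = ((1979 + 2347)/(-1216 + 647) + 2133)*(-336 + 680) = (4326/(-569) + 2133)*344 = (4326*(-1/569) + 2133)*344 = (-4326/569 + 2133)*344 = (1209351/569)*344 = 416016744/569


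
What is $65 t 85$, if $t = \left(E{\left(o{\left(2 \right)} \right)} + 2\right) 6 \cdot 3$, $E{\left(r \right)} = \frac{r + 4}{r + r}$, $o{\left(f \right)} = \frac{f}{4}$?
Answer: $646425$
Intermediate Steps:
$o{\left(f \right)} = \frac{f}{4}$ ($o{\left(f \right)} = f \frac{1}{4} = \frac{f}{4}$)
$E{\left(r \right)} = \frac{4 + r}{2 r}$
$t = 117$ ($t = \left(\frac{4 + \frac{1}{4} \cdot 2}{2 \cdot \frac{1}{4} \cdot 2} + 2\right) 6 \cdot 3 = \left(\frac{\frac{1}{\frac{1}{2}} \left(4 + \frac{1}{2}\right)}{2} + 2\right) 18 = \left(\frac{1}{2} \cdot 2 \cdot \frac{9}{2} + 2\right) 18 = \left(\frac{9}{2} + 2\right) 18 = \frac{13}{2} \cdot 18 = 117$)
$65 t 85 = 65 \cdot 117 \cdot 85 = 7605 \cdot 85 = 646425$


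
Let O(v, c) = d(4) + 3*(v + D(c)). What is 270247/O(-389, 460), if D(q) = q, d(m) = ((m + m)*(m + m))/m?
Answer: 270247/229 ≈ 1180.1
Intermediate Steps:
d(m) = 4*m (d(m) = ((2*m)*(2*m))/m = (4*m²)/m = 4*m)
O(v, c) = 16 + 3*c + 3*v (O(v, c) = 4*4 + 3*(v + c) = 16 + 3*(c + v) = 16 + (3*c + 3*v) = 16 + 3*c + 3*v)
270247/O(-389, 460) = 270247/(16 + 3*460 + 3*(-389)) = 270247/(16 + 1380 - 1167) = 270247/229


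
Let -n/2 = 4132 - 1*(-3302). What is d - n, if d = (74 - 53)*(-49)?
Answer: 13839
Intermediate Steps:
d = -1029 (d = 21*(-49) = -1029)
n = -14868 (n = -2*(4132 - 1*(-3302)) = -2*(4132 + 3302) = -2*7434 = -14868)
d - n = -1029 - 1*(-14868) = -1029 + 14868 = 13839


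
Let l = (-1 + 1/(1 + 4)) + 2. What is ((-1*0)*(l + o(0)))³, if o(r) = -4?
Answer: 0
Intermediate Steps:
l = 6/5 (l = (-1 + 1/5) + 2 = (-1 + ⅕) + 2 = -⅘ + 2 = 6/5 ≈ 1.2000)
((-1*0)*(l + o(0)))³ = ((-1*0)*(6/5 - 4))³ = (0*(-14/5))³ = 0³ = 0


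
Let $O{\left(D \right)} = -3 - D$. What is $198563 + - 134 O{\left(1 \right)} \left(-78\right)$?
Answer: $156755$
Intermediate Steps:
$198563 + - 134 O{\left(1 \right)} \left(-78\right) = 198563 + - 134 \left(-3 - 1\right) \left(-78\right) = 198563 + \left(-134\right) \left(-4\right) \left(-78\right) = 198563 + 536 \left(-78\right) = 198563 - 41808 = 156755$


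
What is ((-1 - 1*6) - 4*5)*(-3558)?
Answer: 96066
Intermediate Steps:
((-1 - 1*6) - 4*5)*(-3558) = ((-1 - 6) - 20)*(-3558) = (-7 - 20)*(-3558) = -27*(-3558) = 96066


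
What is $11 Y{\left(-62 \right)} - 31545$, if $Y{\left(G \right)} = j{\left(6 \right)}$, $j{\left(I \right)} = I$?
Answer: $-31479$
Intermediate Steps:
$Y{\left(G \right)} = 6$
$11 Y{\left(-62 \right)} - 31545 = 11 \cdot 6 - 31545 = 66 - 31545 = -31479$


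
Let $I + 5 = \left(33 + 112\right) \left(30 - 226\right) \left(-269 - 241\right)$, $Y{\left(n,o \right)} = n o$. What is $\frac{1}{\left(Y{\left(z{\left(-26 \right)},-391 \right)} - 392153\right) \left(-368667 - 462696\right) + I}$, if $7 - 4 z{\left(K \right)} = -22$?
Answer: $\frac{4}{1313570779993} \approx 3.0451 \cdot 10^{-12}$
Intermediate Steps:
$z{\left(K \right)} = \frac{29}{4}$ ($z{\left(K \right)} = \frac{7}{4} - - \frac{11}{2} = \frac{7}{4} + \frac{11}{2} = \frac{29}{4}$)
$I = 14494195$ ($I = -5 + \left(33 + 112\right) \left(30 - 226\right) \left(-269 - 241\right) = -5 + 145 \left(-196\right) \left(-510\right) = -5 - -14494200 = -5 + 14494200 = 14494195$)
$\frac{1}{\left(Y{\left(z{\left(-26 \right)},-391 \right)} - 392153\right) \left(-368667 - 462696\right) + I} = \frac{1}{\left(\frac{29}{4} \left(-391\right) - 392153\right) \left(-368667 - 462696\right) + 14494195} = \frac{1}{\left(- \frac{11339}{4} - 392153\right) \left(-831363\right) + 14494195} = \frac{1}{\left(- \frac{1579951}{4}\right) \left(-831363\right) + 14494195} = \frac{1}{\frac{1313512803213}{4} + 14494195} = \frac{1}{\frac{1313570779993}{4}} = \frac{4}{1313570779993}$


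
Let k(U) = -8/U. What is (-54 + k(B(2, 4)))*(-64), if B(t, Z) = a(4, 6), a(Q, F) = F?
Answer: 10624/3 ≈ 3541.3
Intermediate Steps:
B(t, Z) = 6
(-54 + k(B(2, 4)))*(-64) = (-54 - 8/6)*(-64) = (-54 - 8*⅙)*(-64) = (-54 - 4/3)*(-64) = -166/3*(-64) = 10624/3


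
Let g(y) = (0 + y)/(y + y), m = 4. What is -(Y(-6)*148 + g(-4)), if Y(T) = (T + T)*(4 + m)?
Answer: 28415/2 ≈ 14208.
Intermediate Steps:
g(y) = 1/2 (g(y) = y/((2*y)) = y*(1/(2*y)) = 1/2)
Y(T) = 16*T (Y(T) = (T + T)*(4 + 4) = (2*T)*8 = 16*T)
-(Y(-6)*148 + g(-4)) = -((16*(-6))*148 + 1/2) = -(-96*148 + 1/2) = -(-14208 + 1/2) = -1*(-28415/2) = 28415/2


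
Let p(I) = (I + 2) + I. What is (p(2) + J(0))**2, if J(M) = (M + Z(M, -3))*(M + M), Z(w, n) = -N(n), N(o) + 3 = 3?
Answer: 36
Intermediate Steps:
N(o) = 0 (N(o) = -3 + 3 = 0)
p(I) = 2 + 2*I (p(I) = (2 + I) + I = 2 + 2*I)
Z(w, n) = 0 (Z(w, n) = -1*0 = 0)
J(M) = 2*M**2 (J(M) = (M + 0)*(M + M) = M*(2*M) = 2*M**2)
(p(2) + J(0))**2 = ((2 + 2*2) + 2*0**2)**2 = ((2 + 4) + 2*0)**2 = (6 + 0)**2 = 6**2 = 36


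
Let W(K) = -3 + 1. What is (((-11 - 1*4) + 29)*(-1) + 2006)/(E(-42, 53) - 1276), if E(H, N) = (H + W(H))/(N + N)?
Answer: -17596/11275 ≈ -1.5606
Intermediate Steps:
W(K) = -2
E(H, N) = (-2 + H)/(2*N) (E(H, N) = (H - 2)/(N + N) = (-2 + H)/((2*N)) = (-2 + H)*(1/(2*N)) = (-2 + H)/(2*N))
(((-11 - 1*4) + 29)*(-1) + 2006)/(E(-42, 53) - 1276) = (((-11 - 1*4) + 29)*(-1) + 2006)/((½)*(-2 - 42)/53 - 1276) = (((-11 - 4) + 29)*(-1) + 2006)/((½)*(1/53)*(-44) - 1276) = ((-15 + 29)*(-1) + 2006)/(-22/53 - 1276) = (14*(-1) + 2006)/(-67650/53) = (-14 + 2006)*(-53/67650) = 1992*(-53/67650) = -17596/11275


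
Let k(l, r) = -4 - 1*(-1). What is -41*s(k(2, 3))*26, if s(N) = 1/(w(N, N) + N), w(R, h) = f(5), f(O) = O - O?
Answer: 1066/3 ≈ 355.33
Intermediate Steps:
f(O) = 0
w(R, h) = 0
k(l, r) = -3 (k(l, r) = -4 + 1 = -3)
s(N) = 1/N (s(N) = 1/(0 + N) = 1/N)
-41*s(k(2, 3))*26 = -41/(-3)*26 = -41*(-1/3)*26 = (41/3)*26 = 1066/3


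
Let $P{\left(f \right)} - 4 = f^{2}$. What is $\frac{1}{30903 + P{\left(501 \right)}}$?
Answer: $\frac{1}{281908} \approx 3.5473 \cdot 10^{-6}$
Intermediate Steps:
$P{\left(f \right)} = 4 + f^{2}$
$\frac{1}{30903 + P{\left(501 \right)}} = \frac{1}{30903 + \left(4 + 501^{2}\right)} = \frac{1}{30903 + \left(4 + 251001\right)} = \frac{1}{30903 + 251005} = \frac{1}{281908}$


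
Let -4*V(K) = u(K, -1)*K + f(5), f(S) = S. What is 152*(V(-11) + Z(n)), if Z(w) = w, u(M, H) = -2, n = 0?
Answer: -1026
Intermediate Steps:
V(K) = -5/4 + K/2 (V(K) = -(-2*K + 5)/4 = -(5 - 2*K)/4 = -5/4 + K/2)
152*(V(-11) + Z(n)) = 152*((-5/4 + (½)*(-11)) + 0) = 152*((-5/4 - 11/2) + 0) = 152*(-27/4 + 0) = 152*(-27/4) = -1026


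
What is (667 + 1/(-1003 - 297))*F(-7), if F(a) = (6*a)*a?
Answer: 127463553/650 ≈ 1.9610e+5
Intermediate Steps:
F(a) = 6*a**2
(667 + 1/(-1003 - 297))*F(-7) = (667 + 1/(-1003 - 297))*(6*(-7)**2) = (667 + 1/(-1300))*(6*49) = (667 - 1/1300)*294 = (867099/1300)*294 = 127463553/650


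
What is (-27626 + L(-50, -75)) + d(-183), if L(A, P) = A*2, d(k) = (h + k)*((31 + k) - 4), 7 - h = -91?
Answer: -14466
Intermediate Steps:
h = 98 (h = 7 - 1*(-91) = 7 + 91 = 98)
d(k) = (27 + k)*(98 + k) (d(k) = (98 + k)*((31 + k) - 4) = (98 + k)*(27 + k) = (27 + k)*(98 + k))
L(A, P) = 2*A
(-27626 + L(-50, -75)) + d(-183) = (-27626 + 2*(-50)) + (2646 + (-183)² + 125*(-183)) = (-27626 - 100) + (2646 + 33489 - 22875) = -27726 + 13260 = -14466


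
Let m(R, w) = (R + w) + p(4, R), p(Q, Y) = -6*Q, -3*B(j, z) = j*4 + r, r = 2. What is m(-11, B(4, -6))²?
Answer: 1681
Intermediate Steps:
B(j, z) = -⅔ - 4*j/3 (B(j, z) = -(j*4 + 2)/3 = -(4*j + 2)/3 = -(2 + 4*j)/3 = -⅔ - 4*j/3)
m(R, w) = -24 + R + w (m(R, w) = (R + w) - 6*4 = (R + w) - 24 = -24 + R + w)
m(-11, B(4, -6))² = (-24 - 11 + (-⅔ - 4/3*4))² = (-24 - 11 + (-⅔ - 16/3))² = (-24 - 11 - 6)² = (-41)² = 1681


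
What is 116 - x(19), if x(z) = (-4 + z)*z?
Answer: -169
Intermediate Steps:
x(z) = z*(-4 + z)
116 - x(19) = 116 - 19*(-4 + 19) = 116 - 19*15 = 116 - 1*285 = 116 - 285 = -169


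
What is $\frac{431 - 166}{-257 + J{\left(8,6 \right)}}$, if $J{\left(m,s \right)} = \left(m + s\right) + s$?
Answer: $- \frac{265}{237} \approx -1.1181$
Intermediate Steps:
$J{\left(m,s \right)} = m + 2 s$
$\frac{431 - 166}{-257 + J{\left(8,6 \right)}} = \frac{431 - 166}{-257 + \left(8 + 2 \cdot 6\right)} = \frac{265}{-257 + \left(8 + 12\right)} = \frac{265}{-257 + 20} = \frac{265}{-237} = 265 \left(- \frac{1}{237}\right) = - \frac{265}{237}$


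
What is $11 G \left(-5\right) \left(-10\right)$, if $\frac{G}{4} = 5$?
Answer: $11000$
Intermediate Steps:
$G = 20$ ($G = 4 \cdot 5 = 20$)
$11 G \left(-5\right) \left(-10\right) = 11 \cdot 20 \left(-5\right) \left(-10\right) = 11 \left(-100\right) \left(-10\right) = \left(-1100\right) \left(-10\right) = 11000$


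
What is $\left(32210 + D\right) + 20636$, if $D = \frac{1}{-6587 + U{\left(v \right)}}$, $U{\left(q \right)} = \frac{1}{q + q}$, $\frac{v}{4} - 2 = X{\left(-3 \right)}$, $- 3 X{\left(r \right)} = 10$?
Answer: $\frac{11139249770}{210787} \approx 52846.0$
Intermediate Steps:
$X{\left(r \right)} = - \frac{10}{3}$ ($X{\left(r \right)} = \left(- \frac{1}{3}\right) 10 = - \frac{10}{3}$)
$v = - \frac{16}{3}$ ($v = 8 + 4 \left(- \frac{10}{3}\right) = 8 - \frac{40}{3} = - \frac{16}{3} \approx -5.3333$)
$U{\left(q \right)} = \frac{1}{2 q}$
$D = - \frac{32}{210787}$ ($D = \frac{1}{-6587 + \frac{1}{2 \left(- \frac{16}{3}\right)}} = \frac{1}{-6587 + \frac{1}{2} \left(- \frac{3}{16}\right)} = \frac{1}{-6587 - \frac{3}{32}} = \frac{1}{- \frac{210787}{32}} = - \frac{32}{210787} \approx -0.00015181$)
$\left(32210 + D\right) + 20636 = \left(32210 - \frac{32}{210787}\right) + 20636 = \frac{6789449238}{210787} + 20636 = \frac{11139249770}{210787}$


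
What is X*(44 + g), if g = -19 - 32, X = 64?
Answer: -448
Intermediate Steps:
g = -51
X*(44 + g) = 64*(44 - 51) = 64*(-7) = -448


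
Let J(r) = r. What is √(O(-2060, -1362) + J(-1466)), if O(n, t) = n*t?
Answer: √2804254 ≈ 1674.6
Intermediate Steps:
√(O(-2060, -1362) + J(-1466)) = √(-2060*(-1362) - 1466) = √(2805720 - 1466) = √2804254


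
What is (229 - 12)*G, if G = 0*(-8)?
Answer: 0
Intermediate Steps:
G = 0
(229 - 12)*G = (229 - 12)*0 = 217*0 = 0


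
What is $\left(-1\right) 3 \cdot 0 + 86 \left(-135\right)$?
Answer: $-11610$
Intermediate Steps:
$\left(-1\right) 3 \cdot 0 + 86 \left(-135\right) = \left(-3\right) 0 - 11610 = 0 - 11610 = -11610$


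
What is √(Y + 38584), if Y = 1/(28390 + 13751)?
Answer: √68519932026645/42141 ≈ 196.43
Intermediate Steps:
Y = 1/42141 ≈ 2.3730e-5
√(Y + 38584) = √(1/42141 + 38584) = √(1625968345/42141) = √68519932026645/42141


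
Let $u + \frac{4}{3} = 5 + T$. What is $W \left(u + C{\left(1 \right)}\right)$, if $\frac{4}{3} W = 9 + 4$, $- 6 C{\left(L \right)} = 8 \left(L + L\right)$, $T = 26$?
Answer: $\frac{1053}{4} \approx 263.25$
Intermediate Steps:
$C{\left(L \right)} = - \frac{8 L}{3}$ ($C{\left(L \right)} = - \frac{8 \left(L + L\right)}{6} = - \frac{8 \cdot 2 L}{6} = - \frac{16 L}{6} = - \frac{8 L}{3}$)
$W = \frac{39}{4}$ ($W = \frac{3 \left(9 + 4\right)}{4} = \frac{3}{4} \cdot 13 = \frac{39}{4} \approx 9.75$)
$u = \frac{89}{3}$ ($u = - \frac{4}{3} + \left(5 + 26\right) = - \frac{4}{3} + 31 = \frac{89}{3} \approx 29.667$)
$W \left(u + C{\left(1 \right)}\right) = \frac{39 \left(\frac{89}{3} - \frac{8}{3}\right)}{4} = \frac{39}{4} \cdot 27 = \frac{1053}{4}$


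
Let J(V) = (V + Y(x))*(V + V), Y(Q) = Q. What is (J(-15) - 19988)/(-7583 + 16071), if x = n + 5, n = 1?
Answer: -9859/4244 ≈ -2.3230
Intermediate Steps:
x = 6 (x = 1 + 5 = 6)
J(V) = 2*V*(6 + V) (J(V) = (V + 6)*(V + V) = (6 + V)*(2*V) = 2*V*(6 + V))
(J(-15) - 19988)/(-7583 + 16071) = (2*(-15)*(6 - 15) - 19988)/(-7583 + 16071) = (2*(-15)*(-9) - 19988)/8488 = (270 - 19988)*(1/8488) = -19718*1/8488 = -9859/4244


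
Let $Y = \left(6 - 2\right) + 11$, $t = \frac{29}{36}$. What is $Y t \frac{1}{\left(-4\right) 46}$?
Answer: $- \frac{145}{2208} \approx -0.06567$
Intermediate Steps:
$t = \frac{29}{36}$ ($t = 29 \cdot \frac{1}{36} = \frac{29}{36} \approx 0.80556$)
$Y = 15$ ($Y = 4 + 11 = 15$)
$Y t \frac{1}{\left(-4\right) 46} = 15 \cdot \frac{29}{36} \frac{1}{\left(-4\right) 46} = \frac{145 \left(\left(- \frac{1}{4}\right) \frac{1}{46}\right)}{12} = \frac{145}{12} \left(- \frac{1}{184}\right) = - \frac{145}{2208}$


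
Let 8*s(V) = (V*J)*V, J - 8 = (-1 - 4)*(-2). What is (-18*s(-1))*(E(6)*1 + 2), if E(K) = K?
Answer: -324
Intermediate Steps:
J = 18 (J = 8 + (-1 - 4)*(-2) = 8 - 5*(-2) = 8 + 10 = 18)
s(V) = 9*V**2/4 (s(V) = ((V*18)*V)/8 = ((18*V)*V)/8 = (18*V**2)/8 = 9*V**2/4)
(-18*s(-1))*(E(6)*1 + 2) = (-81*(-1)**2/2)*(6*1 + 2) = (-81/2)*(6 + 2) = -18*9/4*8 = -81/2*8 = -324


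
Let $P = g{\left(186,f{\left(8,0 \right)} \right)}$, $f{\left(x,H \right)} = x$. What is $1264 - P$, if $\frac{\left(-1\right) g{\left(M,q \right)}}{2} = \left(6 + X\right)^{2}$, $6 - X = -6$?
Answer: $1912$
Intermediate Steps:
$X = 12$ ($X = 6 - -6 = 6 + 6 = 12$)
$g{\left(M,q \right)} = -648$ ($g{\left(M,q \right)} = - 2 \left(6 + 12\right)^{2} = - 2 \cdot 18^{2} = \left(-2\right) 324 = -648$)
$P = -648$
$1264 - P = 1264 - -648 = 1264 + 648 = 1912$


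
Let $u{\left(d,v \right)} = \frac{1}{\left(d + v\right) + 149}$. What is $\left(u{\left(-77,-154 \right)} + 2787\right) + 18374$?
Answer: $\frac{1735201}{82} \approx 21161.0$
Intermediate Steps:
$u{\left(d,v \right)} = \frac{1}{149 + d + v}$
$\left(u{\left(-77,-154 \right)} + 2787\right) + 18374 = \left(\frac{1}{149 - 77 - 154} + 2787\right) + 18374 = \left(\frac{1}{-82} + 2787\right) + 18374 = \left(- \frac{1}{82} + 2787\right) + 18374 = \frac{228533}{82} + 18374 = \frac{1735201}{82}$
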